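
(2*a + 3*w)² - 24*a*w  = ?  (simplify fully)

(2*a - 3*w)²

After expansion: 4*a² - 12*a*w + 9*w² — a perfect-square trinomial.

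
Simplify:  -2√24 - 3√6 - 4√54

-19*√6

2√24 = 4*√6; 3√6 = 3*√6; 4√54 = 12*√6
Combine: (-4 - 3 - 12)·√6 = -19*√6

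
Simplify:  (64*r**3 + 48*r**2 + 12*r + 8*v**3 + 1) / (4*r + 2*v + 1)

16*r**2 - 8*r*v + 8*r + 4*v**2 - 2*v + 1

(2*v)**3 + (4*r + 1)**3 = (4*r + 2*v + 1)(16*r**2 - 8*r*v + 8*r + 4*v**2 - 2*v + 1).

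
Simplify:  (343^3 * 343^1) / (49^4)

7^4

343^3 = 7^9; 343^1 = 7^3; 49^4 = 7^8
Combine exponents: 7^4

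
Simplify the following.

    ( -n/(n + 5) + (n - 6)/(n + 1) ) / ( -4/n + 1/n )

Numerator: -n/(n + 5) + (n - 6)/(n + 1) = (-2*n - 30)/(n² + 6*n + 5)
Denominator: -4/n + 1/n = -3/n
Divide: ((-2*n - 30)/(n² + 6*n + 5)) · (-n/3) = (2*n² + 30*n)/(3*n² + 18*n + 15)

(2*n² + 30*n)/(3*n² + 18*n + 15)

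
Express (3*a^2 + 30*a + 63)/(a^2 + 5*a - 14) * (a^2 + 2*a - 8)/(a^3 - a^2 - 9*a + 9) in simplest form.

Factor: 3*a^2 + 30*a + 63 = 3*(a + 7)*(a + 3);  a^2 + 5*a - 14 = (a - 2)*(a + 7);  a^2 + 2*a - 8 = (a + 4)*(a - 2);  a^3 - a^2 - 9*a + 9 = (a - 3)*(a - 1)*(a + 3)
Cancel the common factors (a + 3), (a + 7), (a - 2).

(3*a + 12)/(a^2 - 4*a + 3)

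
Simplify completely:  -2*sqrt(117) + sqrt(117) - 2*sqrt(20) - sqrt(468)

-9*sqrt(13) - 4*sqrt(5)

2*sqrt(117) = 6*sqrt(13); sqrt(117) = 3*sqrt(13); 2*sqrt(20) = 4*sqrt(5); sqrt(468) = 6*sqrt(13)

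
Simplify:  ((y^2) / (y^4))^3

Inside the bracket: (y^-2)
Raise to the power 3: (y^-6)

y^(-6)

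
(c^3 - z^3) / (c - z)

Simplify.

c^3 - z^3 = (c - z)(c^2 + c*z + z^2).

c^2 + c*z + z^2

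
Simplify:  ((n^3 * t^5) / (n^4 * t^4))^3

t^3/n^3

Inside the bracket: (n^-1) * t^1
Raise to the power 3: (n^-3) * t^3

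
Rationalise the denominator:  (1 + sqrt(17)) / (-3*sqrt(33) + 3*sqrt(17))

Multiply numerator and denominator by 3*sqrt(17) + 3*sqrt(33).
Denominator becomes -144; numerator becomes 3*sqrt(17) + 3*sqrt(33) + 51 + 3*sqrt(561).

(-sqrt(561) - 17 - sqrt(33) - sqrt(17))/48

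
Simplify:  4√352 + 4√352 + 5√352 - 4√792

4√352 = 16*√22; 4√352 = 16*√22; 5√352 = 20*√22; 4√792 = 24*√22
Combine: (16 + 16 + 20 - 24)·√22 = 28*√22

28*√22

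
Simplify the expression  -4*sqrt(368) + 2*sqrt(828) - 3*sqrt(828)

-22*sqrt(23)

4*sqrt(368) = 16*sqrt(23); 2*sqrt(828) = 12*sqrt(23); 3*sqrt(828) = 18*sqrt(23)
Combine: (-16 + 12 - 18)·sqrt(23) = -22*sqrt(23)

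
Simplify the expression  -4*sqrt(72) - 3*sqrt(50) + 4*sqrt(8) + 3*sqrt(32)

-19*sqrt(2)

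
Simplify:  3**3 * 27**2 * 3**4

3**13

3**3 = 3**3; 27**2 = 3**6; 3**4 = 3**4
Combine exponents: 3**13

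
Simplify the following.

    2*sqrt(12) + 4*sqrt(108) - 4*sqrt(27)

2*sqrt(12) = 4*sqrt(3); 4*sqrt(108) = 24*sqrt(3); 4*sqrt(27) = 12*sqrt(3)
Combine: (4 + 24 - 12)·sqrt(3) = 16*sqrt(3)

16*sqrt(3)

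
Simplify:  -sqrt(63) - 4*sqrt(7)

-7*sqrt(7)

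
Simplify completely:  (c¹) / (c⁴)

c^(-3)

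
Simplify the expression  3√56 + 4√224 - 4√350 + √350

7*√14

3√56 = 6*√14; 4√224 = 16*√14; 4√350 = 20*√14; √350 = 5*√14
Combine: (6 + 16 - 20 + 5)·√14 = 7*√14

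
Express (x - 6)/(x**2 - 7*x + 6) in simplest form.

Factor: x**2 - 7*x + 6 = (x - 6)*(x - 1)
Cancel the common factor (x - 6).

1/(x - 1)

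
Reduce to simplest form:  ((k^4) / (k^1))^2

k^6

Inside the bracket: k^3
Raise to the power 2: k^6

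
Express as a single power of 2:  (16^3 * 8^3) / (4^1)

2^19

16^3 = 2^12; 8^3 = 2^9; 4^1 = 2^2
Combine exponents: 2^19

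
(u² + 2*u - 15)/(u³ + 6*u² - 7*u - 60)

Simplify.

Factor: u² + 2*u - 15 = (u - 3)·(u + 5);  u³ + 6*u² - 7*u - 60 = (u + 5)·(u - 3)·(u + 4)
Cancel the common factors (u + 5), (u - 3).

1/(u + 4)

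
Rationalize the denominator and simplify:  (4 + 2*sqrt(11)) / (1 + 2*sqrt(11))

(6*sqrt(11) + 40)/43

Multiply numerator and denominator by -2*sqrt(11) + 1.
Denominator becomes -43; numerator becomes -40 - 6*sqrt(11).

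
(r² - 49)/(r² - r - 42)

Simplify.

(r + 7)/(r + 6)

Factor: r² - 49 = (r - 7)·(r + 7);  r² - r - 42 = (r + 6)·(r - 7)
Cancel the common factor (r - 7).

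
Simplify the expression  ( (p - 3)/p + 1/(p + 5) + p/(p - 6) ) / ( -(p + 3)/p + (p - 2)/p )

Numerator: (p - 3)/p + 1/(p + 5) + p/(p - 6) = (2*p^3 + 2*p^2 - 33*p + 90)/(p^3 - p^2 - 30*p)
Denominator: -(p + 3)/p + (p - 2)/p = -5/p
Divide: ((2*p^3 + 2*p^2 - 33*p + 90)/(p^3 - p^2 - 30*p)) · (-p/5) = (-2*p^3 - 2*p^2 + 33*p - 90)/(5*p^2 - 5*p - 150)

(-2*p^3 - 2*p^2 + 33*p - 90)/(5*p^2 - 5*p - 150)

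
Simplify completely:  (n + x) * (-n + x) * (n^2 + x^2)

(x+n)(x-n) = -n^2 + x^2; continue pairing.

-n^4 + x^4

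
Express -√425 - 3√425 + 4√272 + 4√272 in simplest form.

12*√17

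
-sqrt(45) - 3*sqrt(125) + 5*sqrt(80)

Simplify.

2*sqrt(5)

sqrt(45) = 3*sqrt(5); 3*sqrt(125) = 15*sqrt(5); 5*sqrt(80) = 20*sqrt(5)
Combine: (-3 - 15 + 20)·sqrt(5) = 2*sqrt(5)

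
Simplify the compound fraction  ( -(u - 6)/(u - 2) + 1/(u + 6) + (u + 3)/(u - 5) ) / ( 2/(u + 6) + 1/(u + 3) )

(13*u³ + 68*u² - 119*u - 618)/(3*u³ - 9*u² - 54*u + 120)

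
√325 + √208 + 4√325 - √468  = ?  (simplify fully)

23*√13

√325 = 5*√13; √208 = 4*√13; 4√325 = 20*√13; √468 = 6*√13
Combine: (5 + 4 + 20 - 6)·√13 = 23*√13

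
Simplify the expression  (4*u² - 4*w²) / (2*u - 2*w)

2*u + 2*w

Difference of squares: factor out (2*u - 2*w).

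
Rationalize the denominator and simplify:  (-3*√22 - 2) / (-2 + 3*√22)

-(2 + 3*√22)²/194

Multiply numerator and denominator by -3*√22 - 2.
Denominator becomes -194; numerator becomes 12*√22 + 202.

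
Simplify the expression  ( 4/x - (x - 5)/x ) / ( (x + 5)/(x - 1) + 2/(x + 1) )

(-x³ + 9*x² + x - 9)/(x³ + 8*x² + 3*x)

Numerator: 4/x - (x - 5)/x = (-x + 9)/x
Denominator: (x + 5)/(x - 1) + 2/(x + 1) = (x² + 8*x + 3)/(x² - 1)
Divide: ((-x + 9)/x) · ((x² - 1)/(x² + 8*x + 3)) = (-x³ + 9*x² + x - 9)/(x³ + 8*x² + 3*x)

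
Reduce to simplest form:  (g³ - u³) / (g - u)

Factor as (a-b)(a^2+ab+b^2) with a=g, b=u.

g² + g*u + u²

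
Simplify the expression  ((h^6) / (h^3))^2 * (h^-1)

Inside the bracket: h^3
Raise to the power 2: h^6
Multiply by (h^-1): add exponents.

h^5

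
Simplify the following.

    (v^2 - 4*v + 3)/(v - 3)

Factor: v^2 - 4*v + 3 = (v - 1)*(v - 3)
Cancel the common factor (v - 3).

v - 1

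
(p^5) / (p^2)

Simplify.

p^3

Quotient: p^3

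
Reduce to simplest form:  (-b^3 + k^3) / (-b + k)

b^2 + b*k + k^2

Apply the difference-of-cubes factorisation and cancel (-b + k).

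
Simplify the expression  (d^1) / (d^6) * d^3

d^(-2)

Quotient: (d^-5)
Multiply by d^3: add exponents.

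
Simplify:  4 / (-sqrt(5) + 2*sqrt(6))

(4*sqrt(5) + 8*sqrt(6))/19

Multiply numerator and denominator by sqrt(5) + 2*sqrt(6).
Denominator becomes 19; numerator becomes 4*sqrt(5) + 8*sqrt(6).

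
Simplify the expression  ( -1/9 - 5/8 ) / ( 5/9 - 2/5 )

Numerator: -1/9 - 5/8 = -53/72
Denominator: 5/9 - 2/5 = 7/45
Divide: (-53/72) · (45/7) = -265/56

-265/56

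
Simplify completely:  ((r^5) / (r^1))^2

Inside the bracket: r^4
Raise to the power 2: r^8

r^8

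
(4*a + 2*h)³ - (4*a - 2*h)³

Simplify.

16*h*(12*a² + h²)

Only the odd-power cross terms survive.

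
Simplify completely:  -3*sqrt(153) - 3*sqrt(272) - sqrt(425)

-26*sqrt(17)

3*sqrt(153) = 9*sqrt(17); 3*sqrt(272) = 12*sqrt(17); sqrt(425) = 5*sqrt(17)
Combine: (-9 - 12 - 5)·sqrt(17) = -26*sqrt(17)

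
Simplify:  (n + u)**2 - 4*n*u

(n - u)**2

Expanding gives n**2 - 2*n*u + u**2, a perfect square.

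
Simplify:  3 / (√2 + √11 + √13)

(-3*√286 + 6*√11 + 33*√2)/44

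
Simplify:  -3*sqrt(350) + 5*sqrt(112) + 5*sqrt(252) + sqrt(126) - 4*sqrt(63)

-12*sqrt(14) + 38*sqrt(7)

3*sqrt(350) = 15*sqrt(14); 5*sqrt(112) = 20*sqrt(7); 5*sqrt(252) = 30*sqrt(7); sqrt(126) = 3*sqrt(14); 4*sqrt(63) = 12*sqrt(7)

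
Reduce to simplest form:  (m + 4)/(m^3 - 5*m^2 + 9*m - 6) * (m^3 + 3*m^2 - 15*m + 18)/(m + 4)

(m + 6)/(m - 2)

Factor: m^3 - 5*m^2 + 9*m - 6 = (m - 2)*(m^2 - 3*m + 3);  m^3 + 3*m^2 - 15*m + 18 = (m + 6)*(m^2 - 3*m + 3)
Cancel the common factors (m^2 - 3*m + 3), (m + 4).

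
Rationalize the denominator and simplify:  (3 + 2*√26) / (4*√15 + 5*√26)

Multiply numerator and denominator by -4*√15 + 5*√26.
Denominator becomes 410; numerator becomes -8*√390 - 12*√15 + 15*√26 + 260.

(-8*√390 - 12*√15 + 15*√26 + 260)/410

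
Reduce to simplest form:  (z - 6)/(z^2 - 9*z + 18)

1/(z - 3)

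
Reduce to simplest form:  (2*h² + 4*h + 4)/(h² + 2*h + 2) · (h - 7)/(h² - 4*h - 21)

2/(h + 3)

Factor: 2*h² + 4*h + 4 = 2·(h² + 2*h + 2);  h² - 4*h - 21 = (h + 3)·(h - 7)
Cancel the common factors (h² + 2*h + 2), (h - 7).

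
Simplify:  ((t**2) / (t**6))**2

t**(-8)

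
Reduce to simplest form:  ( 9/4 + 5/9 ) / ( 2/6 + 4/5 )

505/204

Numerator: 9/4 + 5/9 = 101/36
Denominator: 2/6 + 4/5 = 17/15
Divide: (101/36) · (15/17) = 505/204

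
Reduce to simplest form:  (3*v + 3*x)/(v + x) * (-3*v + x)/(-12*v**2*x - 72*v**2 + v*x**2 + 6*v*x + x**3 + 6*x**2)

Factor: 3*v + 3*x = 3*(v + x);  -12*v**2*x - 72*v**2 + v*x**2 + 6*v*x + x**3 + 6*x**2 = (x + 6)*(4*v + x)*(-3*v + x)
Cancel the common factors (-3*v + x), (v + x).

3/(4*v*x + 24*v + x**2 + 6*x)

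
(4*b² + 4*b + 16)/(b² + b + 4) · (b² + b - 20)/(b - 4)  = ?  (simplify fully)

Factor: 4*b² + 4*b + 16 = 4·(b² + b + 4);  b² + b - 20 = (b + 5)·(b - 4)
Cancel the common factors (b² + b + 4), (b - 4).

4*b + 20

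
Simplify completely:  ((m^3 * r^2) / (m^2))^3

m^3*r^6

Inside the bracket: m^1 * r^2
Raise to the power 3: m^3 * r^6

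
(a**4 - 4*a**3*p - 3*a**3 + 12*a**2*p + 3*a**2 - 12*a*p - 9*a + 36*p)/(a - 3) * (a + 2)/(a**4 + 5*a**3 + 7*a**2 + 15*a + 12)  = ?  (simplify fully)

(a**2 - 4*a*p + 2*a - 8*p)/(a**2 + 5*a + 4)

Factor: a**4 - 4*a**3*p - 3*a**3 + 12*a**2*p + 3*a**2 - 12*a*p - 9*a + 36*p = (a - 4*p)*(a**2 + 3)*(a - 3);  a**4 + 5*a**3 + 7*a**2 + 15*a + 12 = (a**2 + 3)*(a + 1)*(a + 4)
Cancel the common factors (a**2 + 3), (a - 3).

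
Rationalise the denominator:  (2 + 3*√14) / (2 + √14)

Multiply numerator and denominator by -√14 + 2.
Denominator becomes -10; numerator becomes -38 + 4*√14.

(-2*√14 + 19)/5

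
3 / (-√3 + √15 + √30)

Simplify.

Group as (√15 + √30) - √3; multiply by (√15 + √30) + √3, then rationalise the remaining surd.

(-7*√3 - 2*√30 + 3*√15 + 5*√6)/2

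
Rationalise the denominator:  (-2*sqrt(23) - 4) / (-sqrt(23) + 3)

(5*sqrt(23) + 29)/7

Multiply numerator and denominator by 3 + sqrt(23).
Denominator becomes -14; numerator becomes -58 - 10*sqrt(23).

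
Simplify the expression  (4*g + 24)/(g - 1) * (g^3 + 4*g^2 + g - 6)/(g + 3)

4*g^2 + 32*g + 48

Factor: 4*g + 24 = 4*(g + 6);  g^3 + 4*g^2 + g - 6 = (g + 3)*(g - 1)*(g + 2)
Cancel the common factors (g + 3), (g - 1).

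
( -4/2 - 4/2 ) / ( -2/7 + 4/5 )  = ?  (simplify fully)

Numerator: -4/2 - 4/2 = -4
Denominator: -2/7 + 4/5 = 18/35
Divide: (-4) · (35/18) = -70/9

-70/9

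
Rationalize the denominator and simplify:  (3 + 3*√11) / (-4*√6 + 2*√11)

Multiply numerator and denominator by 2*√11 + 4*√6.
Denominator becomes -52; numerator becomes 6*√11 + 12*√6 + 66 + 12*√66.

(-6*√66 - 33 - 6*√6 - 3*√11)/26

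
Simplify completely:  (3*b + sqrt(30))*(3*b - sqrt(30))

(3*b)^2 - (sqrt(30))^2 = 9*b^2 - 30.

9*b^2 - 30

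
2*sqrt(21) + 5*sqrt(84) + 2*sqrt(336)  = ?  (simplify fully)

2*sqrt(21) = 2*sqrt(21); 5*sqrt(84) = 10*sqrt(21); 2*sqrt(336) = 8*sqrt(21)
Combine: (2 + 10 + 8)·sqrt(21) = 20*sqrt(21)

20*sqrt(21)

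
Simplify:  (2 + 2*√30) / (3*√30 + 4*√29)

(-90 - 3*√30 + 4*√29 + 4*√870)/97

Multiply numerator and denominator by -4*√29 + 3*√30.
Denominator becomes -194; numerator becomes -8*√870 - 8*√29 + 6*√30 + 180.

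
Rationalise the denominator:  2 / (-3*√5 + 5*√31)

Multiply numerator and denominator by 3*√5 + 5*√31.
Denominator becomes 730; numerator becomes 6*√5 + 10*√31.

(3*√5 + 5*√31)/365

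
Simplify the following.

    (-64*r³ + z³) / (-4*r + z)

16*r² + 4*r*z + z²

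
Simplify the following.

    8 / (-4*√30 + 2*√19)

(-8*√30 - 4*√19)/101

Multiply numerator and denominator by 2*√19 + 4*√30.
Denominator becomes -404; numerator becomes 16*√19 + 32*√30.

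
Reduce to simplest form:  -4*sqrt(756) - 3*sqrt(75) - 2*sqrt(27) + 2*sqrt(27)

4*sqrt(756) = 24*sqrt(21); 3*sqrt(75) = 15*sqrt(3); 2*sqrt(27) = 6*sqrt(3); 2*sqrt(27) = 6*sqrt(3)

-24*sqrt(21) - 15*sqrt(3)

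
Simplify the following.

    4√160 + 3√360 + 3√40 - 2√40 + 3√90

4√160 = 16*√10; 3√360 = 18*√10; 3√40 = 6*√10; 2√40 = 4*√10; 3√90 = 9*√10
Combine: (16 + 18 + 6 - 4 + 9)·√10 = 45*√10

45*√10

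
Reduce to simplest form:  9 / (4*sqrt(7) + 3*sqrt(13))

(-36*sqrt(7) + 27*sqrt(13))/5

Multiply numerator and denominator by -4*sqrt(7) + 3*sqrt(13).
Denominator becomes 5; numerator becomes -36*sqrt(7) + 27*sqrt(13).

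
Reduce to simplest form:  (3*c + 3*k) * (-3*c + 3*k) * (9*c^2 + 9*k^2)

-81*c^4 + 81*k^4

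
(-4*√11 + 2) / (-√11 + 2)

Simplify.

Multiply numerator and denominator by 2 + √11.
Denominator becomes -7; numerator becomes -40 - 6*√11.

(6*√11 + 40)/7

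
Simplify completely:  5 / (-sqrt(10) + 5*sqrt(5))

Multiply numerator and denominator by sqrt(10) + 5*sqrt(5).
Denominator becomes 115; numerator becomes 5*sqrt(10) + 25*sqrt(5).

(sqrt(10) + 5*sqrt(5))/23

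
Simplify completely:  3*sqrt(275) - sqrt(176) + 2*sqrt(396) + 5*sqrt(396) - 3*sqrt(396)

3*sqrt(275) = 15*sqrt(11); sqrt(176) = 4*sqrt(11); 2*sqrt(396) = 12*sqrt(11); 5*sqrt(396) = 30*sqrt(11); 3*sqrt(396) = 18*sqrt(11)
Combine: (15 - 4 + 12 + 30 - 18)·sqrt(11) = 35*sqrt(11)

35*sqrt(11)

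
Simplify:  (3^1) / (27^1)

3^(-2)

3^1 = 3^1; 27^1 = 3^3
Combine exponents: 3^(-2)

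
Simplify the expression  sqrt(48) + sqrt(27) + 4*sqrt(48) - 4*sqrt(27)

11*sqrt(3)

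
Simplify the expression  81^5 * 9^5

3^30

81^5 = 3^20; 9^5 = 3^10
Combine exponents: 3^30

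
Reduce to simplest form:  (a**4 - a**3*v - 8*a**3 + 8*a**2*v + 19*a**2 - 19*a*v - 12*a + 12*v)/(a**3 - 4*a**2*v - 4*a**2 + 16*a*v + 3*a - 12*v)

(-a**2 + a*v + 4*a - 4*v)/(-a + 4*v)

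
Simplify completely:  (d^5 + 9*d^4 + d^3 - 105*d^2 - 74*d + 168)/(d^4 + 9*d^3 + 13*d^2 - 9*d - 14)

Factor: d^5 + 9*d^4 + d^3 - 105*d^2 - 74*d + 168 = (d - 1)*(d + 2)*(d - 3)*(d + 7)*(d + 4);  d^4 + 9*d^3 + 13*d^2 - 9*d - 14 = (d - 1)*(d + 2)*(d + 7)*(d + 1)
Cancel the common factors (d - 1), (d + 2), (d + 7).

(d^2 + d - 12)/(d + 1)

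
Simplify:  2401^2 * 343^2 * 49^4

2401^2 = 7^8; 343^2 = 7^6; 49^4 = 7^8
Combine exponents: 7^22

7^22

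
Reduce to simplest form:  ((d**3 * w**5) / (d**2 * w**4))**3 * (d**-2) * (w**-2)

d*w

Inside the bracket: d**1 * w**1
Raise to the power 3: d**3 * w**3
Multiply by (d**-2) * (w**-2): add exponents.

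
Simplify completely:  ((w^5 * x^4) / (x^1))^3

w^15*x^9

Inside the bracket: w^5 * x^3
Raise to the power 3: w^15 * x^9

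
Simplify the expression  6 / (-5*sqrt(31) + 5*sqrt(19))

(-sqrt(31) - sqrt(19))/10

Multiply numerator and denominator by 5*sqrt(19) + 5*sqrt(31).
Denominator becomes -300; numerator becomes 30*sqrt(19) + 30*sqrt(31).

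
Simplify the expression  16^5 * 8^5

2^35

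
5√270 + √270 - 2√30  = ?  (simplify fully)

16*√30

5√270 = 15*√30; √270 = 3*√30; 2√30 = 2*√30
Combine: (15 + 3 - 2)·√30 = 16*√30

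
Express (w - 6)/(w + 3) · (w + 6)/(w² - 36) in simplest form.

1/(w + 3)

Factor: w² - 36 = (w - 6)·(w + 6)
Cancel the common factors (w - 6), (w + 6).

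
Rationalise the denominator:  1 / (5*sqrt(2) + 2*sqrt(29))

(-5*sqrt(2) + 2*sqrt(29))/66

Multiply numerator and denominator by -5*sqrt(2) + 2*sqrt(29).
Denominator becomes 66; numerator becomes -5*sqrt(2) + 2*sqrt(29).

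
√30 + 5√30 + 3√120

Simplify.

12*√30

√30 = √30; 5√30 = 5*√30; 3√120 = 6*√30
Combine: (1 + 5 + 6)·√30 = 12*√30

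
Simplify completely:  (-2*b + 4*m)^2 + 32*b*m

After expansion: 4*b^2 + 16*b*m + 16*m^2 — a perfect-square trinomial.

4*(b + 2*m)^2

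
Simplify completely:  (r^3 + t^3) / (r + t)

Apply the sum-of-cubes factorisation and cancel (r + t).

r^2 - r*t + t^2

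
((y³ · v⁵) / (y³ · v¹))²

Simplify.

v⁸

Inside the bracket: v⁴
Raise to the power 2: v⁸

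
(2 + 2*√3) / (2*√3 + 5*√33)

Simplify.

Multiply numerator and denominator by -5*√33 + 2*√3.
Denominator becomes -813; numerator becomes -30*√11 - 10*√33 + 4*√3 + 12.

(-12 - 4*√3 + 10*√33 + 30*√11)/813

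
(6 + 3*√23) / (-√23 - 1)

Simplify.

(-63 - 3*√23)/22

Multiply numerator and denominator by -1 + √23.
Denominator becomes -22; numerator becomes 3*√23 + 63.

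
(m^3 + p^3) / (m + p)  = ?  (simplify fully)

m^2 - m*p + p^2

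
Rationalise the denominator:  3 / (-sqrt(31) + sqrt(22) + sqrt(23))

Group as (sqrt(22) + sqrt(23)) - sqrt(31); multiply by (sqrt(22) + sqrt(23)) + sqrt(31), then rationalise the remaining surd.

(-21*sqrt(31) + 45*sqrt(23) + 48*sqrt(22) + 3*sqrt(15686))/914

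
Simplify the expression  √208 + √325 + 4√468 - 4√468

9*√13

√208 = 4*√13; √325 = 5*√13; 4√468 = 24*√13; 4√468 = 24*√13
Combine: (4 + 5 + 24 - 24)·√13 = 9*√13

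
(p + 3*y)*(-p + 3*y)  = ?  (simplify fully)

Difference of squares with P = 3*y, Q = p.

-p^2 + 9*y^2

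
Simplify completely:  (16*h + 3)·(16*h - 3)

256*h² - 9

Difference of squares with P = 16*h, Q = 3.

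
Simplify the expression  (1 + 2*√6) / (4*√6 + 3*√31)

Multiply numerator and denominator by -3*√31 + 4*√6.
Denominator becomes -183; numerator becomes -6*√186 - 3*√31 + 4*√6 + 48.

(-48 - 4*√6 + 3*√31 + 6*√186)/183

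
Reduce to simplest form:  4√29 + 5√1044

34*√29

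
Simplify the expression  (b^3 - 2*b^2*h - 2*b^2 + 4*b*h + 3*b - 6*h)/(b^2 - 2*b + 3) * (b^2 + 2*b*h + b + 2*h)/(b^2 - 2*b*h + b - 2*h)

b + 2*h

Factor: b^3 - 2*b^2*h - 2*b^2 + 4*b*h + 3*b - 6*h = (b - 2*h)*(b^2 - 2*b + 3);  b^2 + 2*b*h + b + 2*h = (b + 2*h)*(b + 1);  b^2 - 2*b*h + b - 2*h = (b + 1)*(b - 2*h)
Cancel the common factors (b^2 - 2*b + 3), (b + 1), (b - 2*h).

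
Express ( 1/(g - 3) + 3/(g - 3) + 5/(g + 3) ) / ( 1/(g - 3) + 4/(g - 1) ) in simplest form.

Numerator: 1/(g - 3) + 3/(g - 3) + 5/(g + 3) = (9*g - 3)/(g^2 - 9)
Denominator: 1/(g - 3) + 4/(g - 1) = (5*g - 13)/(g^2 - 4*g + 3)
Divide: ((9*g - 3)/(g^2 - 9)) · ((g^2 - 4*g + 3)/(5*g - 13)) = (9*g^2 - 12*g + 3)/(5*g^2 + 2*g - 39)

(9*g^2 - 12*g + 3)/(5*g^2 + 2*g - 39)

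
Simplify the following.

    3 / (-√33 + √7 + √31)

(-5*√33 + 9*√31 + 57*√7 + 2*√7161)/281

Group as (√7 + √31) - √33; multiply by (√7 + √31) + √33, then rationalise the remaining surd.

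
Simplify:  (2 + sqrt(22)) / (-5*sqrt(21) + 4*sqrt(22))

(-5*sqrt(462) - 88 - 10*sqrt(21) - 8*sqrt(22))/173

Multiply numerator and denominator by 4*sqrt(22) + 5*sqrt(21).
Denominator becomes -173; numerator becomes 8*sqrt(22) + 10*sqrt(21) + 88 + 5*sqrt(462).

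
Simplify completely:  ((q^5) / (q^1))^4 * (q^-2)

q^14

Inside the bracket: q^4
Raise to the power 4: q^16
Multiply by (q^-2): add exponents.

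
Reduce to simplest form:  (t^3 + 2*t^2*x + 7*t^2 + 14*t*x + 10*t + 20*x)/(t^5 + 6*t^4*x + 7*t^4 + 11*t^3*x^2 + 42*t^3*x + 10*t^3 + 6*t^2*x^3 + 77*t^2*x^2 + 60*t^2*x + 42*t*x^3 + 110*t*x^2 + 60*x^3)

Factor: t^3 + 2*t^2*x + 7*t^2 + 14*t*x + 10*t + 20*x = (t + 2)*(t + 5)*(t + 2*x);  t^5 + 6*t^4*x + 7*t^4 + 11*t^3*x^2 + 42*t^3*x + 10*t^3 + 6*t^2*x^3 + 77*t^2*x^2 + 60*t^2*x + 42*t*x^3 + 110*t*x^2 + 60*x^3 = (t + 3*x)*(t + 5)*(t + x)*(t + 2*x)*(t + 2)
Cancel the common factors (t + 2*x), (t + 2), (t + 5).

1/(t^2 + 4*t*x + 3*x^2)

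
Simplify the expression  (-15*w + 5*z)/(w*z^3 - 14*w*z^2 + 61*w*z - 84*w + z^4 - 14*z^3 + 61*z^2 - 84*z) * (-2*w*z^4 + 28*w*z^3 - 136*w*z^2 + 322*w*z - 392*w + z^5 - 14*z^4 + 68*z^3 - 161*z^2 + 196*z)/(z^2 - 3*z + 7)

(30*w^2 - 25*w*z + 5*z^2)/(w*z - 3*w + z^2 - 3*z)

Factor: -15*w + 5*z = 5*(-3*w + z);  w*z^3 - 14*w*z^2 + 61*w*z - 84*w + z^4 - 14*z^3 + 61*z^2 - 84*z = (w + z)*(z - 3)*(z - 4)*(z - 7);  -2*w*z^4 + 28*w*z^3 - 136*w*z^2 + 322*w*z - 392*w + z^5 - 14*z^4 + 68*z^3 - 161*z^2 + 196*z = (-2*w + z)*(z - 4)*(z^2 - 3*z + 7)*(z - 7)
Cancel the common factors (z^2 - 3*z + 7), (z - 4), (z - 7).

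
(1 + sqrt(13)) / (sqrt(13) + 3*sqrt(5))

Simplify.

Multiply numerator and denominator by -3*sqrt(5) + sqrt(13).
Denominator becomes -32; numerator becomes -3*sqrt(65) - 3*sqrt(5) + sqrt(13) + 13.

(-13 - sqrt(13) + 3*sqrt(5) + 3*sqrt(65))/32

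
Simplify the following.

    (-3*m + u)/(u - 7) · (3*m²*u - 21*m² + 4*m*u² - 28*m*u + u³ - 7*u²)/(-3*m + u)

3*m² + 4*m*u + u²

Factor: 3*m²*u - 21*m² + 4*m*u² - 28*m*u + u³ - 7*u² = (m + u)·(3*m + u)·(u - 7)
Cancel the common factors (u - 7), (-3*m + u).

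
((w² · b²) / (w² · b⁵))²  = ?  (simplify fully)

b^(-6)

Inside the bracket: (b^-3)
Raise to the power 2: (b^-6)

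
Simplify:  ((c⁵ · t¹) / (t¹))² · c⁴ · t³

Inside the bracket: c⁵
Raise to the power 2: c^10
Multiply by c⁴ · t³: add exponents.

c^14*t³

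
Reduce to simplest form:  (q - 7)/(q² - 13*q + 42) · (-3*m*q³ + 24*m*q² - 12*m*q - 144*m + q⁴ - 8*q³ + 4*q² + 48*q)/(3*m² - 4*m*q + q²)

Factor: q² - 13*q + 42 = (q - 6)·(q - 7);  -3*m*q³ + 24*m*q² - 12*m*q - 144*m + q⁴ - 8*q³ + 4*q² + 48*q = (-3*m + q)·(q - 6)·(q + 2)·(q - 4);  3*m² - 4*m*q + q² = (-3*m + q)·(-m + q)
Cancel the common factors (q - 7), (q - 6), (-3*m + q).

(q² - 2*q - 8)/(-m + q)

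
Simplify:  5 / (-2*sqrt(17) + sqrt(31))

(-10*sqrt(17) - 5*sqrt(31))/37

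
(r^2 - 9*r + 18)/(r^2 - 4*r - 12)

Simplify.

(r - 3)/(r + 2)

Factor: r^2 - 9*r + 18 = (r - 6)*(r - 3);  r^2 - 4*r - 12 = (r - 6)*(r + 2)
Cancel the common factor (r - 6).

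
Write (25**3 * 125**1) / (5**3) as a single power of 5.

5**6

25**3 = 5**6; 125**1 = 5**3; 5**3 = 5**3
Combine exponents: 5**6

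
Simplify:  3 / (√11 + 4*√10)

(-3*√11 + 12*√10)/149

Multiply numerator and denominator by -4*√10 + √11.
Denominator becomes -149; numerator becomes -12*√10 + 3*√11.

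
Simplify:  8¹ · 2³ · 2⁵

2^11

8¹ = 2^3; 2³ = 2^3; 2⁵ = 2^5
Combine exponents: 2^11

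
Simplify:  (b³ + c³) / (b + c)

b^3 + c^3 = (b + c)(b² - b*c + c²).

b² - b*c + c²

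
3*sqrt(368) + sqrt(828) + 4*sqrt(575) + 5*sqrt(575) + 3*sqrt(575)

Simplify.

3*sqrt(368) = 12*sqrt(23); sqrt(828) = 6*sqrt(23); 4*sqrt(575) = 20*sqrt(23); 5*sqrt(575) = 25*sqrt(23); 3*sqrt(575) = 15*sqrt(23)
Combine: (12 + 6 + 20 + 25 + 15)·sqrt(23) = 78*sqrt(23)

78*sqrt(23)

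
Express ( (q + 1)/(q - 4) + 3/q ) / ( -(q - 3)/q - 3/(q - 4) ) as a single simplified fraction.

Numerator: (q + 1)/(q - 4) + 3/q = (q² + 4*q - 12)/(q² - 4*q)
Denominator: -(q - 3)/q - 3/(q - 4) = (-q² + 4*q - 12)/(q² - 4*q)
Divide: ((q² + 4*q - 12)/(q² - 4*q)) · ((q² - 4*q)/(-q² + 4*q - 12)) = (-q² - 4*q + 12)/(q² - 4*q + 12)

(-q² - 4*q + 12)/(q² - 4*q + 12)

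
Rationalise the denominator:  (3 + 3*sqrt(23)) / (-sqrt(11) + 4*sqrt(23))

Multiply numerator and denominator by sqrt(11) + 4*sqrt(23).
Denominator becomes 357; numerator becomes 3*sqrt(11) + 3*sqrt(253) + 12*sqrt(23) + 276.

(sqrt(11) + sqrt(253) + 4*sqrt(23) + 92)/119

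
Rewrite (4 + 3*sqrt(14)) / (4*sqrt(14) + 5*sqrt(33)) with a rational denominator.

Multiply numerator and denominator by -5*sqrt(33) + 4*sqrt(14).
Denominator becomes -601; numerator becomes -15*sqrt(462) - 20*sqrt(33) + 16*sqrt(14) + 168.

(-168 - 16*sqrt(14) + 20*sqrt(33) + 15*sqrt(462))/601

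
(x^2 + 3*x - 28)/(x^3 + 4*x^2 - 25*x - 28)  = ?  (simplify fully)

Factor: x^2 + 3*x - 28 = (x - 4)*(x + 7);  x^3 + 4*x^2 - 25*x - 28 = (x + 7)*(x - 4)*(x + 1)
Cancel the common factors (x - 4), (x + 7).

1/(x + 1)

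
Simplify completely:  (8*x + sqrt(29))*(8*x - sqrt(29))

64*x**2 - 29

Product of conjugates: (P+Q)(P-Q) = P**2 - Q**2.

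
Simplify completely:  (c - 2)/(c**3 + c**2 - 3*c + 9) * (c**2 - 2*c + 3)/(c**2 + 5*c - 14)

1/(c**2 + 10*c + 21)

Factor: c**3 + c**2 - 3*c + 9 = (c**2 - 2*c + 3)*(c + 3);  c**2 + 5*c - 14 = (c - 2)*(c + 7)
Cancel the common factors (c**2 - 2*c + 3), (c - 2).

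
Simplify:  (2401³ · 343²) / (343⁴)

2401³ = 7^12; 343² = 7^6; 343⁴ = 7^12
Combine exponents: 7^6

7^6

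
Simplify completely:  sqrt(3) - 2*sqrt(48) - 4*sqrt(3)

sqrt(3) = sqrt(3); 2*sqrt(48) = 8*sqrt(3); 4*sqrt(3) = 4*sqrt(3)
Combine: (1 - 8 - 4)·sqrt(3) = -11*sqrt(3)

-11*sqrt(3)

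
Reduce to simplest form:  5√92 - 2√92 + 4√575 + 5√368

5√92 = 10*√23; 2√92 = 4*√23; 4√575 = 20*√23; 5√368 = 20*√23
Combine: (10 - 4 + 20 + 20)·√23 = 46*√23

46*√23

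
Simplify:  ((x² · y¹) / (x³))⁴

Inside the bracket: (x^-1) · y¹
Raise to the power 4: (x^-4) · y⁴

y⁴/x⁴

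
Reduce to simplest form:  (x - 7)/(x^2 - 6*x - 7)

1/(x + 1)

Factor: x^2 - 6*x - 7 = (x - 7)*(x + 1)
Cancel the common factor (x - 7).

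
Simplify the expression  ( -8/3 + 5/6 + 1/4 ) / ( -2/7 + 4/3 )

-133/88

Numerator: -8/3 + 5/6 + 1/4 = -19/12
Denominator: -2/7 + 4/3 = 22/21
Divide: (-19/12) · (21/22) = -133/88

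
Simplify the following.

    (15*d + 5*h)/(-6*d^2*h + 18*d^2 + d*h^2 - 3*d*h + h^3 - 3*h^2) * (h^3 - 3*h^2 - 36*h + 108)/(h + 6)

Factor: 15*d + 5*h = 5*(3*d + h);  -6*d^2*h + 18*d^2 + d*h^2 - 3*d*h + h^3 - 3*h^2 = (3*d + h)*(h - 3)*(-2*d + h);  h^3 - 3*h^2 - 36*h + 108 = (h - 6)*(h + 6)*(h - 3)
Cancel the common factors (h - 3), (3*d + h), (h + 6).

(-5*h + 30)/(2*d - h)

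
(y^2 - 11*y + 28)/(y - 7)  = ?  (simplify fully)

Factor: y^2 - 11*y + 28 = (y - 7)*(y - 4)
Cancel the common factor (y - 7).

y - 4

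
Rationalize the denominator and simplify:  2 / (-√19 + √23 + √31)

Group as (√23 + √31) - √19; multiply by (√23 + √31) + √19, then rationalise the remaining surd.

(-70*√19 + 22*√31 + 54*√23 + 4*√13547)/1627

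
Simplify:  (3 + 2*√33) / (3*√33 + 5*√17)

Multiply numerator and denominator by -5*√17 + 3*√33.
Denominator becomes -128; numerator becomes -10*√561 - 15*√17 + 9*√33 + 198.

(-198 - 9*√33 + 15*√17 + 10*√561)/128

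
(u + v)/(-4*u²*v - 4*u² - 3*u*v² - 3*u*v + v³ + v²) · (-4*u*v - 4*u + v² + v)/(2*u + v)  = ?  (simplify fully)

1/(2*u + v)

Factor: -4*u²*v - 4*u² - 3*u*v² - 3*u*v + v³ + v² = (-4*u + v)·(u + v)·(v + 1);  -4*u*v - 4*u + v² + v = (v + 1)·(-4*u + v)
Cancel the common factors (u + v), (v + 1), (-4*u + v).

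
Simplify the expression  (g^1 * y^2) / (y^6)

g/y^4

Quotient: g^1 * (y^-4)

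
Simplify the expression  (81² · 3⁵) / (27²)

3^7

81² = 3^8; 3⁵ = 3^5; 27² = 3^6
Combine exponents: 3^7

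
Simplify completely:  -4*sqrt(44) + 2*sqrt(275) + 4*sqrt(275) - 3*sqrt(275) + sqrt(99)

10*sqrt(11)

4*sqrt(44) = 8*sqrt(11); 2*sqrt(275) = 10*sqrt(11); 4*sqrt(275) = 20*sqrt(11); 3*sqrt(275) = 15*sqrt(11); sqrt(99) = 3*sqrt(11)
Combine: (-8 + 10 + 20 - 15 + 3)·sqrt(11) = 10*sqrt(11)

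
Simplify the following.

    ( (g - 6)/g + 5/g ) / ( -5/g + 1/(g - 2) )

(-g² + 3*g - 2)/(4*g - 10)

Numerator: (g - 6)/g + 5/g = (g - 1)/g
Denominator: -5/g + 1/(g - 2) = (-4*g + 10)/(g² - 2*g)
Divide: ((g - 1)/g) · ((g² - 2*g)/(-4*g + 10)) = (-g² + 3*g - 2)/(4*g - 10)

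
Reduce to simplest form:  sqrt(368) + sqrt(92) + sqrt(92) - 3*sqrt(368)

-4*sqrt(23)

sqrt(368) = 4*sqrt(23); sqrt(92) = 2*sqrt(23); sqrt(92) = 2*sqrt(23); 3*sqrt(368) = 12*sqrt(23)
Combine: (4 + 2 + 2 - 12)·sqrt(23) = -4*sqrt(23)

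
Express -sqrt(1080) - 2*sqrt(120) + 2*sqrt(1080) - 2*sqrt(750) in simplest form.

-8*sqrt(30)

sqrt(1080) = 6*sqrt(30); 2*sqrt(120) = 4*sqrt(30); 2*sqrt(1080) = 12*sqrt(30); 2*sqrt(750) = 10*sqrt(30)
Combine: (-6 - 4 + 12 - 10)·sqrt(30) = -8*sqrt(30)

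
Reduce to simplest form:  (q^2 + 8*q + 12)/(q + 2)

Factor: q^2 + 8*q + 12 = (q + 2)*(q + 6)
Cancel the common factor (q + 2).

q + 6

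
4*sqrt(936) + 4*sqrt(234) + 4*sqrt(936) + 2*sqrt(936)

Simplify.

72*sqrt(26)

4*sqrt(936) = 24*sqrt(26); 4*sqrt(234) = 12*sqrt(26); 4*sqrt(936) = 24*sqrt(26); 2*sqrt(936) = 12*sqrt(26)
Combine: (24 + 12 + 24 + 12)·sqrt(26) = 72*sqrt(26)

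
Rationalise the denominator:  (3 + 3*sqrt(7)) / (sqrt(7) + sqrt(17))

Multiply numerator and denominator by -sqrt(17) + sqrt(7).
Denominator becomes -10; numerator becomes -3*sqrt(119) - 3*sqrt(17) + 3*sqrt(7) + 21.

(-21 - 3*sqrt(7) + 3*sqrt(17) + 3*sqrt(119))/10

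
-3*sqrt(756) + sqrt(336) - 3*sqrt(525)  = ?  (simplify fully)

3*sqrt(756) = 18*sqrt(21); sqrt(336) = 4*sqrt(21); 3*sqrt(525) = 15*sqrt(21)
Combine: (-18 + 4 - 15)·sqrt(21) = -29*sqrt(21)

-29*sqrt(21)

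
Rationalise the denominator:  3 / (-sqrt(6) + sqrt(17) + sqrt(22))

Group as (sqrt(17) + sqrt(22)) - sqrt(6); multiply by (sqrt(17) + sqrt(22)) + sqrt(6), then rationalise the remaining surd.

(-99*sqrt(6) + 3*sqrt(22) + 33*sqrt(17) + 12*sqrt(561))/407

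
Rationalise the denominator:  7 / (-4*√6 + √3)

(-28*√6 - 7*√3)/93

Multiply numerator and denominator by √3 + 4*√6.
Denominator becomes -93; numerator becomes 7*√3 + 28*√6.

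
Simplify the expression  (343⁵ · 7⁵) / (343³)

7^11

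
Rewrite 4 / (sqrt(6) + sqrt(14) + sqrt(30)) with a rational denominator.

Group as (sqrt(6) + sqrt(14)) + sqrt(30); multiply by (sqrt(6) + sqrt(14)) - sqrt(30), then rationalise the remaining surd.

(-12*sqrt(70) - 10*sqrt(30) + 22*sqrt(14) + 38*sqrt(6))/59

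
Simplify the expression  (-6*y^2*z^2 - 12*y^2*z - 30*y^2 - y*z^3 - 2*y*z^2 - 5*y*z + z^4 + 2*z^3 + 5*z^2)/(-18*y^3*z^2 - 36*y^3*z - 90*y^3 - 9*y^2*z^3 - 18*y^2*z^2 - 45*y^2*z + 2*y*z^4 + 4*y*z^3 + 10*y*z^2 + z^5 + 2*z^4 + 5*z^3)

Factor: -6*y^2*z^2 - 12*y^2*z - 30*y^2 - y*z^3 - 2*y*z^2 - 5*y*z + z^4 + 2*z^3 + 5*z^2 = (z^2 + 2*z + 5)*(-3*y + z)*(2*y + z);  -18*y^3*z^2 - 36*y^3*z - 90*y^3 - 9*y^2*z^3 - 18*y^2*z^2 - 45*y^2*z + 2*y*z^4 + 4*y*z^3 + 10*y*z^2 + z^5 + 2*z^4 + 5*z^3 = (z^2 + 2*z + 5)*(2*y + z)*(3*y + z)*(-3*y + z)
Cancel the common factors (z^2 + 2*z + 5), (2*y + z), (-3*y + z).

1/(3*y + z)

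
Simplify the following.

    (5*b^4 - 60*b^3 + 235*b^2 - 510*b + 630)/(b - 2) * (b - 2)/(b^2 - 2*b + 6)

5*b^2 - 50*b + 105

Factor: 5*b^4 - 60*b^3 + 235*b^2 - 510*b + 630 = 5*(b - 3)*(b^2 - 2*b + 6)*(b - 7)
Cancel the common factors (b^2 - 2*b + 6), (b - 2).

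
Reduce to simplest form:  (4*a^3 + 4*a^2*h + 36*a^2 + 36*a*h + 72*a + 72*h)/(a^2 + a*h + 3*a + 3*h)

4*a + 24

Factor: 4*a^3 + 4*a^2*h + 36*a^2 + 36*a*h + 72*a + 72*h = 4*(a + 3)*(a + 6)*(a + h);  a^2 + a*h + 3*a + 3*h = (a + h)*(a + 3)
Cancel the common factors (a + h), (a + 3).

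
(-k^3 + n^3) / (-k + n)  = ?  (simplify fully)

k^2 + k*n + n^2

n^3 - k^3 = (-k + n)(k^2 + k*n + n^2).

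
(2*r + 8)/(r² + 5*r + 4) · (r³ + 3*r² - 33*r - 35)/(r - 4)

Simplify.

(2*r² + 4*r - 70)/(r - 4)

Factor: 2*r + 8 = 2·(r + 4);  r² + 5*r + 4 = (r + 1)·(r + 4);  r³ + 3*r² - 33*r - 35 = (r + 1)·(r - 5)·(r + 7)
Cancel the common factors (r + 1), (r + 4).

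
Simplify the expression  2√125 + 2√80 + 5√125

2√125 = 10*√5; 2√80 = 8*√5; 5√125 = 25*√5
Combine: (10 + 8 + 25)·√5 = 43*√5

43*√5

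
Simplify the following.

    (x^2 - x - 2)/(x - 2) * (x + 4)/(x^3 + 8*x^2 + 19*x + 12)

Factor: x^2 - x - 2 = (x + 1)*(x - 2);  x^3 + 8*x^2 + 19*x + 12 = (x + 4)*(x + 3)*(x + 1)
Cancel the common factors (x + 4), (x + 1), (x - 2).

1/(x + 3)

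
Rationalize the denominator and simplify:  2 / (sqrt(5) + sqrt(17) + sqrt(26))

Group as (sqrt(5) + sqrt(26)) + sqrt(17); multiply by (sqrt(5) + sqrt(26)) - sqrt(17), then rationalise the remaining surd.

(-sqrt(2210) - 2*sqrt(26) + 7*sqrt(17) + 19*sqrt(5))/81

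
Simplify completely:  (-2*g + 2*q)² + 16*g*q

Expanding gives 4*g² + 8*g*q + 4*q², a perfect square.

4*(g + q)²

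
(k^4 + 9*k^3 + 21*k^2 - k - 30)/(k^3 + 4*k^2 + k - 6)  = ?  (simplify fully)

k + 5

Factor: k^4 + 9*k^3 + 21*k^2 - k - 30 = (k + 3)*(k - 1)*(k + 2)*(k + 5);  k^3 + 4*k^2 + k - 6 = (k + 3)*(k - 1)*(k + 2)
Cancel the common factors (k - 1), (k + 3), (k + 2).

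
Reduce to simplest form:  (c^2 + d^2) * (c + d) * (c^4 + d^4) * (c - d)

c^8 - d^8

(c+d)(c-d) = c^2 - d^2; continue pairing.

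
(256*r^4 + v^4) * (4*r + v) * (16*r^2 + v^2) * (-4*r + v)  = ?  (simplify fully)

-65536*r^8 + v^8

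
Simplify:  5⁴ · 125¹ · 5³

5⁴ = 5^4; 125¹ = 5^3; 5³ = 5^3
Combine exponents: 5^10

5^10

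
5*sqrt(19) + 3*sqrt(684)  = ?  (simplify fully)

5*sqrt(19) = 5*sqrt(19); 3*sqrt(684) = 18*sqrt(19)
Combine: (5 + 18)·sqrt(19) = 23*sqrt(19)

23*sqrt(19)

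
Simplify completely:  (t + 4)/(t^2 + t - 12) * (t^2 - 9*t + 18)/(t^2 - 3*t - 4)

Factor: t^2 + t - 12 = (t - 3)*(t + 4);  t^2 - 9*t + 18 = (t - 3)*(t - 6);  t^2 - 3*t - 4 = (t + 1)*(t - 4)
Cancel the common factors (t + 4), (t - 3).

(t - 6)/(t^2 - 3*t - 4)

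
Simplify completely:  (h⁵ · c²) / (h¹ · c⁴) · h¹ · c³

c*h⁵

Quotient: h⁴ · (c^-2)
Multiply by h¹ · c³: add exponents.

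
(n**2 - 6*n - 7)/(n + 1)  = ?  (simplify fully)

Factor: n**2 - 6*n - 7 = (n - 7)*(n + 1)
Cancel the common factor (n + 1).

n - 7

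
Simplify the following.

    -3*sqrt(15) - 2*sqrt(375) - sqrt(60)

3*sqrt(15) = 3*sqrt(15); 2*sqrt(375) = 10*sqrt(15); sqrt(60) = 2*sqrt(15)
Combine: (-3 - 10 - 2)·sqrt(15) = -15*sqrt(15)

-15*sqrt(15)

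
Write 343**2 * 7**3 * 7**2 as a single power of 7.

7**11

343**2 = 7**6; 7**3 = 7**3; 7**2 = 7**2
Combine exponents: 7**11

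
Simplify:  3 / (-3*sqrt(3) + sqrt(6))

Multiply numerator and denominator by sqrt(6) + 3*sqrt(3).
Denominator becomes -21; numerator becomes 3*sqrt(6) + 9*sqrt(3).

(-3*sqrt(3) - sqrt(6))/7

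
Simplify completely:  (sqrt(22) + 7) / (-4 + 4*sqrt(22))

(29 + 8*sqrt(22))/84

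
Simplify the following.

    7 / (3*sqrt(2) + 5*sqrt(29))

(-3*sqrt(2) + 5*sqrt(29))/101

Multiply numerator and denominator by -5*sqrt(29) + 3*sqrt(2).
Denominator becomes -707; numerator becomes -35*sqrt(29) + 21*sqrt(2).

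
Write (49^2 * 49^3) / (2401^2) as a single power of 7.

7^2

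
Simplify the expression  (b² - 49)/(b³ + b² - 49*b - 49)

1/(b + 1)

Factor: b² - 49 = (b - 7)·(b + 7);  b³ + b² - 49*b - 49 = (b + 1)·(b - 7)·(b + 7)
Cancel the common factors (b - 7), (b + 7).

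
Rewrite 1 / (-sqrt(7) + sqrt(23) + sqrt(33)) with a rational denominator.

Group as (sqrt(23) + sqrt(33)) - sqrt(7); multiply by (sqrt(23) + sqrt(33)) + sqrt(7), then rationalise the remaining surd.

(-49*sqrt(7) - 3*sqrt(33) + 17*sqrt(23) + 2*sqrt(5313))/635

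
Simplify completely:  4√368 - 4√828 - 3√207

-17*√23

4√368 = 16*√23; 4√828 = 24*√23; 3√207 = 9*√23
Combine: (16 - 24 - 9)·√23 = -17*√23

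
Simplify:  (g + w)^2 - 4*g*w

(g - w)^2

Expand the square and combine the 4*g*w term.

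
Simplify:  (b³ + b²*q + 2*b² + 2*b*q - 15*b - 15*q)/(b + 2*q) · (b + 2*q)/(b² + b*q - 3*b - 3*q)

b + 5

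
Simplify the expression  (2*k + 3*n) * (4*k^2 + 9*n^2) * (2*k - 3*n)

16*k^4 - 81*n^4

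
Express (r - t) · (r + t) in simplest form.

Pair the conjugate factors: (r+t)(r-t) = r² - t².

r² - t²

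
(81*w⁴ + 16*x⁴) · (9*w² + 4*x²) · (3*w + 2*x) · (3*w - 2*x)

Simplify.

Pair the conjugate factors: ((3*w)+(2*x))((3*w)-(2*x)) = 9*w² - 4*x², then repeat with the next factor.

6561*w⁸ - 256*x⁸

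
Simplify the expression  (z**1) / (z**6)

Quotient: (z**-5)

z**(-5)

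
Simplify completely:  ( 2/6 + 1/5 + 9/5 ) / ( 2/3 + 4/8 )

2

Numerator: 2/6 + 1/5 + 9/5 = 7/3
Denominator: 2/3 + 4/8 = 7/6
Divide: (7/3) · (6/7) = 2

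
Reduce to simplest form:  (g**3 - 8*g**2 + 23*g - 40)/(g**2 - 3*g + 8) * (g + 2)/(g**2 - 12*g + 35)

Factor: g**3 - 8*g**2 + 23*g - 40 = (g - 5)*(g**2 - 3*g + 8);  g**2 - 12*g + 35 = (g - 7)*(g - 5)
Cancel the common factors (g**2 - 3*g + 8), (g - 5).

(g + 2)/(g - 7)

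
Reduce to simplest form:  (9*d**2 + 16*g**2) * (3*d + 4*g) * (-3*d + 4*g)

((4*g)+(3*d))((4*g)-(3*d)) = -9*d**2 + 16*g**2; continue pairing.

-81*d**4 + 256*g**4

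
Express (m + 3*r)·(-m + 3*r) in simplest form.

-m² + 9*r²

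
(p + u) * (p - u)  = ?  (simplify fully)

Telescope via difference of squares: (p+u)(p-u) = p^2 - u^2.

p^2 - u^2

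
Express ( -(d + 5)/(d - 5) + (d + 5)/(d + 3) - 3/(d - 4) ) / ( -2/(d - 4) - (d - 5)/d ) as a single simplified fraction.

Numerator: -(d + 5)/(d - 5) + (d + 5)/(d + 3) - 3/(d - 4) = (-11*d^2 - 2*d + 205)/(d^3 - 6*d^2 - 7*d + 60)
Denominator: -2/(d - 4) - (d - 5)/d = (-d^2 + 7*d - 20)/(d^2 - 4*d)
Divide: ((-11*d^2 - 2*d + 205)/(d^3 - 6*d^2 - 7*d + 60)) · ((d^2 - 4*d)/(-d^2 + 7*d - 20)) = (11*d^3 + 2*d^2 - 205*d)/(d^4 - 9*d^3 + 19*d^2 + 65*d - 300)

(11*d^3 + 2*d^2 - 205*d)/(d^4 - 9*d^3 + 19*d^2 + 65*d - 300)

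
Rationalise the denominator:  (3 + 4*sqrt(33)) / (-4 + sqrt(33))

Multiply numerator and denominator by -sqrt(33) - 4.
Denominator becomes -17; numerator becomes -144 - 19*sqrt(33).

(19*sqrt(33) + 144)/17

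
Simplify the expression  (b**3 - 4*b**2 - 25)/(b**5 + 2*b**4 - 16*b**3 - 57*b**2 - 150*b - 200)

1/(b**2 + 6*b + 8)

Factor: b**3 - 4*b**2 - 25 = (b**2 + b + 5)*(b - 5);  b**5 + 2*b**4 - 16*b**3 - 57*b**2 - 150*b - 200 = (b - 5)*(b + 2)*(b + 4)*(b**2 + b + 5)
Cancel the common factors (b**2 + b + 5), (b - 5).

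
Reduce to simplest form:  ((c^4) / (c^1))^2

Inside the bracket: c^3
Raise to the power 2: c^6

c^6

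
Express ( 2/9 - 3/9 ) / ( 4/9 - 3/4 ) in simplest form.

Numerator: 2/9 - 3/9 = -1/9
Denominator: 4/9 - 3/4 = -11/36
Divide: (-1/9) · (-36/11) = 4/11

4/11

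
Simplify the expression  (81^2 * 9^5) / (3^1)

81^2 = 3^8; 9^5 = 3^10; 3^1 = 3^1
Combine exponents: 3^17

3^17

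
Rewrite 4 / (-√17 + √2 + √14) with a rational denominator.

Group as (√2 + √14) - √17; multiply by (√2 + √14) + √17, then rationalise the remaining surd.

(4*√17 + 20*√14 + 116*√2 + 16*√119)/111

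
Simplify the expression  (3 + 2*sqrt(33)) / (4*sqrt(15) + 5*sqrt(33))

Multiply numerator and denominator by -4*sqrt(15) + 5*sqrt(33).
Denominator becomes 585; numerator becomes -24*sqrt(55) - 12*sqrt(15) + 15*sqrt(33) + 330.

(-8*sqrt(55) - 4*sqrt(15) + 5*sqrt(33) + 110)/195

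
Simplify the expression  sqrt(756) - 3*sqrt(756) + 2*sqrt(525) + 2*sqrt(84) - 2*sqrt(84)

sqrt(756) = 6*sqrt(21); 3*sqrt(756) = 18*sqrt(21); 2*sqrt(525) = 10*sqrt(21); 2*sqrt(84) = 4*sqrt(21); 2*sqrt(84) = 4*sqrt(21)
Combine: (6 - 18 + 10 + 4 - 4)·sqrt(21) = -2*sqrt(21)

-2*sqrt(21)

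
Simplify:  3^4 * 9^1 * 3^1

3^7

3^4 = 3^4; 9^1 = 3^2; 3^1 = 3^1
Combine exponents: 3^7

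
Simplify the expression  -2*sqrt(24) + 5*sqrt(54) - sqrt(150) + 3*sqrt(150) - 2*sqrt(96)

2*sqrt(24) = 4*sqrt(6); 5*sqrt(54) = 15*sqrt(6); sqrt(150) = 5*sqrt(6); 3*sqrt(150) = 15*sqrt(6); 2*sqrt(96) = 8*sqrt(6)
Combine: (-4 + 15 - 5 + 15 - 8)·sqrt(6) = 13*sqrt(6)

13*sqrt(6)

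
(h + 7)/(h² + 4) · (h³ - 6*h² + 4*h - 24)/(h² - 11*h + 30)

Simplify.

Factor: h³ - 6*h² + 4*h - 24 = (h² + 4)·(h - 6);  h² - 11*h + 30 = (h - 5)·(h - 6)
Cancel the common factors (h² + 4), (h - 6).

(h + 7)/(h - 5)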